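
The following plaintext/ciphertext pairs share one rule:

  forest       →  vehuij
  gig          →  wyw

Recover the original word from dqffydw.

napping

Compare letters: f→v is +16, o→e is +16, r→h is +16 — a constant shift. Each letter is shifted forward by 16 in the alphabet (a Caesar shift of +16).
Decoding dqffydw: d−16=n, q−16=a, f−16=p, f−16=p, y−16=i, d−16=n, w−16=g.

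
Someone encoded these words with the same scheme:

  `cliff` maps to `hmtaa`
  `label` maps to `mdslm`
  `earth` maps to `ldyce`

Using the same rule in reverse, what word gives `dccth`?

c(2)→h(7) and l(11)→m(12) fit y≡15x+3 (mod 26); the inverse of 15 mod 26 is 7. Treating letters as 0–25, the rule is x ↦ 15x + 3 (mod 26).
Undoing it on dccth: d(3)→7·(3−3)≡0=a; c(2)→7·(2−3)≡19=t; c(2)→7·(2−3)≡19=t; t(19)→7·(19−3)≡8=i; h(7)→7·(7−3)≡2=c (all mod 26).

attic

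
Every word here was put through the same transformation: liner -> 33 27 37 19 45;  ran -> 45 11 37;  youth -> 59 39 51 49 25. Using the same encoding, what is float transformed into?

l(#12)→33 and i(#9)→27: differences scale by 2, so n = 2·pos + 9. The formula is n = 2×(alphabet index, a=1) + 9.
On float: f=6→21, l=12→33, o=15→39, a=1→11, t=20→49.

21 33 39 11 49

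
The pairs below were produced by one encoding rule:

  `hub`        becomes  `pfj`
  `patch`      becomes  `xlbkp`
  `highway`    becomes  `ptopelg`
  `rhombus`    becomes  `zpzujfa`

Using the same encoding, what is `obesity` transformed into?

The shift depends on letter class: consonant h→p is +8, but vowel u→f is +11. Vowels shift forward by 11 and consonants shift forward by 8.
Applying it to obesity: o(vowel)+11=z, b(cons)+8=j, e(vowel)+11=p, s(cons)+8=a, i(vowel)+11=t, t(cons)+8=b, y(cons)+8=g.

zjpatbg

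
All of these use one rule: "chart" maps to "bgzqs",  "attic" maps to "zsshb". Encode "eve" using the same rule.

dud

This is a Caesar cipher with shift 25.
For eve: e+25=d, v+25=u, e+25=d.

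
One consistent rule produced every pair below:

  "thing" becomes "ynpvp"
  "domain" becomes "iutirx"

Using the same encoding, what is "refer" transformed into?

wkmma

In thing: t→y is +5, h→n is +6, i→p is +7, n→v is +8 — the shift increases by 1 each position. Each letter shifts forward by (position + 5), i.e. 5, 6, 7, … — the shift grows by one for each successive letter.
On refer: r+5=w, e+6=k, f+7=m, e+8=m, r+9=a.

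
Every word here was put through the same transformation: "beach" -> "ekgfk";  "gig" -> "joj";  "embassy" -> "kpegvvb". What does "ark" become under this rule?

Vowels shift forward by 6 and consonants shift forward by 3.
For ark: a(vowel)+6=g, r(cons)+3=u, k(cons)+3=n.

gun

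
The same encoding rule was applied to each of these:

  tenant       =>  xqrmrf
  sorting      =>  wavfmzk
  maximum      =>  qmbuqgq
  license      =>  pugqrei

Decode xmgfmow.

tactics

It's a Vigenère-style cipher with numeric key [4,12]: position i shifts by key[i mod 2].
Undoing it on xmgfmow: x−4=t, m−12=a, g−4=c, f−12=t, m−4=i, o−12=c, w−4=s.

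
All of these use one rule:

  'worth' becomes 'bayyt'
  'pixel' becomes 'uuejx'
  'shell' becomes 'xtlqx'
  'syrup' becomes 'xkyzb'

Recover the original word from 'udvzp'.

A repeating key of period 3 is used — shifts +5, +12, +7 over and over.
Undoing it on udvzp: u−5=p, d−12=r, v−7=o, z−5=u, p−12=d.

proud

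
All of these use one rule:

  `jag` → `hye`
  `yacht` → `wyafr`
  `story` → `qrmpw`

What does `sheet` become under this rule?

This is a Caesar cipher with shift 24.
For sheet: s+24=q, h+24=f, e+24=c, e+24=c, t+24=r.

qfccr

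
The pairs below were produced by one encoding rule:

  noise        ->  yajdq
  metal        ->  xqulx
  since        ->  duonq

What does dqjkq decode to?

Shifts by position in noise: pos 0: n→y (+11), pos 1: o→a (+12), pos 2: i→j (+1), pos 3: s→d (+11), pos 4: e→q (+12) — repeating every 3. A repeating key of period 3 is used — shifts +11, +12, +1 over and over.
Reversing it on dqjkq: d−11=s, q−12=e, j−1=i, k−11=z, q−12=e.

seize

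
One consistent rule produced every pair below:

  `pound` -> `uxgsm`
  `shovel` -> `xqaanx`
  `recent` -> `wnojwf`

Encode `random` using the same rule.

Shifts by position in pound: pos 0: p→u (+5), pos 1: o→x (+9), pos 2: u→g (+12), pos 3: n→s (+5), pos 4: d→m (+9) — repeating every 3. The shifts repeat in a cycle of length 3: positions 0,1,… shift by +5, +9, +12, then the pattern repeats.
On random: r+5=w, a+9=j, n+12=z, d+5=i, o+9=x, m+12=y.

wjzixy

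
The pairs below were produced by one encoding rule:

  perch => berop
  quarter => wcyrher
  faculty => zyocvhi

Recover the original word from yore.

p(15)→b(1) and e(4)→e(4) fit y≡21x+24 (mod 26); the inverse of 21 mod 26 is 5. This is an affine cipher: with a=0,…,z=25, each position x becomes (21x+24) mod 26.
Decoding yore: y(24)→5·(24−24)≡0=a; o(14)→5·(14−24)≡2=c; r(17)→5·(17−24)≡17=r; e(4)→5·(4−24)≡4=e (all mod 26).

acre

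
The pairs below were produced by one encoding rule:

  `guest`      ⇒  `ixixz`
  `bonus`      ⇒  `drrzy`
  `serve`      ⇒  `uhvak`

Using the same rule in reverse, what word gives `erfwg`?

cobra

In guest: g→i is +2, u→x is +3, e→i is +4, s→x is +5 — the shift increases by 1 each position. Letter i (0-indexed) is shifted by i+2, so successive shifts are 2, 3, 4, ….
Reversing it on erfwg: e−2=c, r−3=o, f−4=b, w−5=r, g−6=a.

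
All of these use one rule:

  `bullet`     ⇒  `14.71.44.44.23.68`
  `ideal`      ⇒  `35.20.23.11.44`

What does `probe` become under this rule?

b(#2)→14 and u(#21)→71: differences scale by 3, so n = 3·pos + 8. With a=1..z=26, the number is 3·pos + 8.
On probe: p=16→56, r=18→62, o=15→53, b=2→14, e=5→23.

56.62.53.14.23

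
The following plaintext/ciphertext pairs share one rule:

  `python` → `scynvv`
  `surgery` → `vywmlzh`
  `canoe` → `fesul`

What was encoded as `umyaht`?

Letter i (0-indexed) is shifted by i+3, so successive shifts are 3, 4, 5, ….
Undoing it on umyaht: u−3=r, m−4=i, y−5=t, a−6=u, h−7=a, t−8=l.

ritual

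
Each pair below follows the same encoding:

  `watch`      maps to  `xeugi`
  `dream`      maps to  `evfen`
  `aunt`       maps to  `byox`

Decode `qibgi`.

The shifts repeat in a cycle of length 2: positions 0,1,… shift by +1, +4, then the pattern repeats.
Decoding qibgi: q−1=p, i−4=e, b−1=a, g−4=c, i−1=h.

peach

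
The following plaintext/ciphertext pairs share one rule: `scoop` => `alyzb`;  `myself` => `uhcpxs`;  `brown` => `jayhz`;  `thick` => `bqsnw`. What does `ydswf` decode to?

quilt

In scoop: s→a is +8, c→l is +9, o→y is +10, o→z is +11 — the shift increases by 1 each position. Each letter shifts forward by (position + 8), i.e. 8, 9, 10, … — the shift grows by one for each successive letter.
Decoding ydswf: y−8=q, d−9=u, s−10=i, w−11=l, f−12=t.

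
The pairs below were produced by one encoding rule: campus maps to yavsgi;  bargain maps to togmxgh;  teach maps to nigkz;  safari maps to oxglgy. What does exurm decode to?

The output letters match the input read backwards, each shifted +6: campus reversed is supmac. Read the word backwards and shift each letter +6.
Reversing it on exurm: shift back: e−6=y, x−6=r, u−6=o, r−6=l, m−6=g → yrolg; then reverse → glory.

glory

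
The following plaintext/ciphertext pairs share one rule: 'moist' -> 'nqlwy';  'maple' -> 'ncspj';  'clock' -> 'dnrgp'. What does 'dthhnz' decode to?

In moist: m→n is +1, o→q is +2, i→l is +3, s→w is +4 — the shift increases by 1 each position. The shift increases by 1 at each position, starting from +1: 1, 2, 3, ….
Undoing it on dthhnz: d−1=c, t−2=r, h−3=e, h−4=d, n−5=i, z−6=t.

credit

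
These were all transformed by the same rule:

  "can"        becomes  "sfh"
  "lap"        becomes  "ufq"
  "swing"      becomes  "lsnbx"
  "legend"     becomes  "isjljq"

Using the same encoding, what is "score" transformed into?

The output letters match the input read backwards, each shifted +5: can reversed is nac. The word is reversed, then every letter is shifted forward by 5.
On score: reverse → erocs; then shift: e+5=j, r+5=w, o+5=t, c+5=h, s+5=x.

jwthx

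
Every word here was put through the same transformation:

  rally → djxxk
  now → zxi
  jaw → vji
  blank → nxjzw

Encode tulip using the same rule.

fdxrb

The shift depends on letter class: consonant r→d is +12, but vowel a→j is +9. The rule splits by letter class: vowels +9, consonants +12.
For tulip: t(cons)+12=f, u(vowel)+9=d, l(cons)+12=x, i(vowel)+9=r, p(cons)+12=b.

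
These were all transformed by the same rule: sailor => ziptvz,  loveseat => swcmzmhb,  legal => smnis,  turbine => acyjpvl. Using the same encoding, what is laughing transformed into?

sibooquo

Shifts by position in sailor: pos 0: s→z (+7), pos 1: a→i (+8), pos 2: i→p (+7), pos 3: l→t (+8) — repeating every 2. A repeating key of period 2 is used — shifts +7, +8 over and over.
For laughing: l+7=s, a+8=i, u+7=b, g+8=o, h+7=o, i+8=q, n+7=u, g+8=o.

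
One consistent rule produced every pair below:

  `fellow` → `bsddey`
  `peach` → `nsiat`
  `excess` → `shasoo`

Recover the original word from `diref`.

This is an affine cipher: with a=0,…,z=25, each position x becomes (9x+8) mod 26.
Decoding diref: d(3)→3·(3−8)≡11=l; i(8)→3·(8−8)≡0=a; r(17)→3·(17−8)≡1=b; e(4)→3·(4−8)≡14=o; f(5)→3·(5−8)≡17=r (all mod 26).

labor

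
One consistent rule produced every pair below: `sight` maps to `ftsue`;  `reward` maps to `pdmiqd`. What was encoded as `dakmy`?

mayor

The output letters match the input read backwards, each shifted +12: sight reversed is thgis. Read the word backwards and shift each letter +12.
Reversing it on dakmy: shift back: d−12=r, a−12=o, k−12=y, m−12=a, y−12=m → royam; then reverse → mayor.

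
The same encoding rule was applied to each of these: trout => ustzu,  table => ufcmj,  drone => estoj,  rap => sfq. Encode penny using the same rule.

The shift depends on letter class: consonant t→u is +1, but vowel o→t is +5. The rule splits by letter class: vowels +5, consonants +1.
Applying it to penny: p(cons)+1=q, e(vowel)+5=j, n(cons)+1=o, n(cons)+1=o, y(cons)+1=z.

qjooz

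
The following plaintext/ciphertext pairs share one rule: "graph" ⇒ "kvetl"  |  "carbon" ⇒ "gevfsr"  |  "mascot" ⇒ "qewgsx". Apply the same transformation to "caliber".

Every letter moves 4 places later in the alphabet, wrapping around z→a.
Applying it to caliber: c+4=g, a+4=e, l+4=p, i+4=m, b+4=f, e+4=i, r+4=v.

gepmfiv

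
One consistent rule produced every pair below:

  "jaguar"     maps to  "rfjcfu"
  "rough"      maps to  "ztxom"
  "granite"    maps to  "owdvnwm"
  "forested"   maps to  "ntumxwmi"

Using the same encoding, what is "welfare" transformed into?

Shifts by position in jaguar: pos 0: j→r (+8), pos 1: a→f (+5), pos 2: g→j (+3), pos 3: u→c (+8), pos 4: a→f (+5), pos 5: r→u (+3) — repeating every 3. A repeating key of period 3 is used — shifts +8, +5, +3 over and over.
For welfare: w+8=e, e+5=j, l+3=o, f+8=n, a+5=f, r+3=u, e+8=m.

ejonfum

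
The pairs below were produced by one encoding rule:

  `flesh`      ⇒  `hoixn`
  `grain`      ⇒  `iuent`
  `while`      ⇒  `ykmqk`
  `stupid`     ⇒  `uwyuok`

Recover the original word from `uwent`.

stain

The shift increases by 1 at each position, starting from +2: 2, 3, 4, ….
Reversing it on uwent: u−2=s, w−3=t, e−4=a, n−5=i, t−6=n.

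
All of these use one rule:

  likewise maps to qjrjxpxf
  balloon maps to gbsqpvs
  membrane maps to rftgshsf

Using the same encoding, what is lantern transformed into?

Shifts by position in likewise: pos 0: l→q (+5), pos 1: i→j (+1), pos 2: k→r (+7), pos 3: e→j (+5), pos 4: w→x (+1), pos 5: i→p (+7) — repeating every 3. A repeating key of period 3 is used — shifts +5, +1, +7 over and over.
For lantern: l+5=q, a+1=b, n+7=u, t+5=y, e+1=f, r+7=y, n+5=s.

qbuyfys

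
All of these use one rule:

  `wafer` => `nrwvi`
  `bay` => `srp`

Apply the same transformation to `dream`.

uivrd

Compare letters: w→n is +17, a→r is +17, f→w is +17 — a constant shift. It's a constant shift of +17 (ROT17).
On dream: d+17=u, r+17=i, e+17=v, a+17=r, m+17=d.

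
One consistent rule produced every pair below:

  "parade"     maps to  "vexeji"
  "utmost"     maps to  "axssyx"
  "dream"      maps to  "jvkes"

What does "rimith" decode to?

legend

Shifts by position in parade: pos 0: p→v (+6), pos 1: a→e (+4), pos 2: r→x (+6), pos 3: a→e (+4) — repeating every 2. The shifts repeat in a cycle of length 2: positions 0,1,… shift by +6, +4, then the pattern repeats.
Reversing it on rimith: r−6=l, i−4=e, m−6=g, i−4=e, t−6=n, h−4=d.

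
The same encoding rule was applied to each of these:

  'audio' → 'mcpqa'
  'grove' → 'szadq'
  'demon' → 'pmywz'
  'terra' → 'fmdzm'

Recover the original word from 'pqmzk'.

Shifts by position in audio: pos 0: a→m (+12), pos 1: u→c (+8), pos 2: d→p (+12), pos 3: i→q (+8) — repeating every 2. A repeating key of period 2 is used — shifts +12, +8 over and over.
Reversing it on pqmzk: p−12=d, q−8=i, m−12=a, z−8=r, k−12=y.

diary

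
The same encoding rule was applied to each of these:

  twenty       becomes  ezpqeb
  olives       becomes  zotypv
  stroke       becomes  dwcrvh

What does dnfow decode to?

Shifts by position in twenty: pos 0: t→e (+11), pos 1: w→z (+3), pos 2: e→p (+11), pos 3: n→q (+3) — repeating every 2. The shifts repeat in a cycle of length 2: positions 0,1,… shift by +11, +3, then the pattern repeats.
Undoing it on dnfow: d−11=s, n−3=k, f−11=u, o−3=l, w−11=l.

skull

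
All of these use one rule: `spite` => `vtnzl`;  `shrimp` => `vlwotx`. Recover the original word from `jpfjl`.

In spite: s→v is +3, p→t is +4, i→n is +5, t→z is +6 — the shift increases by 1 each position. The shift increases by 1 at each position, starting from +3: 3, 4, 5, ….
Reversing it on jpfjl: j−3=g, p−4=l, f−5=a, j−6=d, l−7=e.

glade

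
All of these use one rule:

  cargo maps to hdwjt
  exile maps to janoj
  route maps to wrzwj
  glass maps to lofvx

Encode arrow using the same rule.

Shifts by position in cargo: pos 0: c→h (+5), pos 1: a→d (+3), pos 2: r→w (+5), pos 3: g→j (+3) — repeating every 2. It's a Vigenère-style cipher with numeric key [5,3]: position i shifts by key[i mod 2].
For arrow: a+5=f, r+3=u, r+5=w, o+3=r, w+5=b.

fuwrb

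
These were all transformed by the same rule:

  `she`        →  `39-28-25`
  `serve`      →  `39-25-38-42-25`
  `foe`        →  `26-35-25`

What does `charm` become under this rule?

s is letter #19 and maps to 39: an offset of 20. The number is (letter's place in the alphabet, a=1) + 20.
Applying it to charm: c=3→23, h=8→28, a=1→21, r=18→38, m=13→33.

23-28-21-38-33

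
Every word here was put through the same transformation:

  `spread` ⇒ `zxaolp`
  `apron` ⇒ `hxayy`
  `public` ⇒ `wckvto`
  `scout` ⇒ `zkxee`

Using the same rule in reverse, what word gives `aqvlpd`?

timber

In spread: s→z is +7, p→x is +8, r→a is +9, e→o is +10 — the shift increases by 1 each position. The shift increases by 1 at each position, starting from +7: 7, 8, 9, ….
Reversing it on aqvlpd: a−7=t, q−8=i, v−9=m, l−10=b, p−11=e, d−12=r.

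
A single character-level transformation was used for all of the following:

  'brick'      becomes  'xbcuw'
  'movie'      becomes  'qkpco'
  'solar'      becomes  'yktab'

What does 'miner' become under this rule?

b(1)→x(23) and r(17)→b(1) fit y≡23x+0 (mod 26); the inverse of 23 mod 26 is 17. Each letter's alphabet position (a=0..z=25) is mapped through 23·x+0 mod 26 — an affine cipher.
On miner: m(12)→23·12+0≡16=q; i(8)→23·8+0≡2=c; n(13)→23·13+0≡13=n; e(4)→23·4+0≡14=o; r(17)→23·17+0≡1=b (all mod 26).

qcnob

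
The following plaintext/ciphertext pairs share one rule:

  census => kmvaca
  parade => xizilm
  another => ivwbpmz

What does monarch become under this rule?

uwvizkp

Compare letters: c→k is +8, e→m is +8, n→v is +8 — a constant shift. Every letter moves 8 places later in the alphabet, wrapping around z→a.
On monarch: m+8=u, o+8=w, n+8=v, a+8=i, r+8=z, c+8=k, h+8=p.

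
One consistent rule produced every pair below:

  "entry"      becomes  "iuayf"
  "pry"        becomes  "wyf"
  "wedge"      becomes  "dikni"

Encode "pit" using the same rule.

wma

The shift depends on letter class: consonant n→u is +7, but vowel e→i is +4. Two shifts are in play — +4 for a/e/i/o/u, +7 for every other letter.
For pit: p(cons)+7=w, i(vowel)+4=m, t(cons)+7=a.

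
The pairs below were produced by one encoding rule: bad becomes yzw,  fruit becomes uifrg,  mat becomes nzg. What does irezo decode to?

rival

Each pair mirrors across the alphabet (b↔y, a↔z, d↔w): positions sum to 25. This is the alphabet-reversal cipher (Atbash): a becomes z, b becomes y, etc.
Undoing it on irezo: i↔r, r↔i, e↔v, z↔a, o↔l.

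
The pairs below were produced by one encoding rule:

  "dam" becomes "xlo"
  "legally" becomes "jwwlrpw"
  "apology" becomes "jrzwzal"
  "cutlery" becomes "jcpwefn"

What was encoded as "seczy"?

The output letters match the input read backwards, each shifted +11: dam reversed is mad. Read the word backwards and shift each letter +11.
Undoing it on seczy: shift back: s−11=h, e−11=t, c−11=r, z−11=o, y−11=n → htron; then reverse → north.

north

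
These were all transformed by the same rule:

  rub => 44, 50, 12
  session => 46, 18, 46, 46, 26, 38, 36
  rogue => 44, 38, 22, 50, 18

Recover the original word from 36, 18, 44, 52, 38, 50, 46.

nervous

The formula is n = 2×(alphabet index, a=1) + 8.
Decoding 36, 18, 44, 52, 38, 50, 46: 36→(36−8)÷2=14=n, 18→(18−8)÷2=5=e, 44→(44−8)÷2=18=r, 52→(52−8)÷2=22=v, 38→(38−8)÷2=15=o, 50→(50−8)÷2=21=u, 46→(46−8)÷2=19=s.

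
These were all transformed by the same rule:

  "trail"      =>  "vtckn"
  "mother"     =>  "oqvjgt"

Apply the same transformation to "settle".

Each letter is shifted forward by 2 in the alphabet (a Caesar shift of +2).
On settle: s+2=u, e+2=g, t+2=v, t+2=v, l+2=n, e+2=g.

ugvvng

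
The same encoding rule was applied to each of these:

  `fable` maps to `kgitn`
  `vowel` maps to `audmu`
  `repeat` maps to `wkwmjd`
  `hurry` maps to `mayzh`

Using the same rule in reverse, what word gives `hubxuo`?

In fable: f→k is +5, a→g is +6, b→i is +7, l→t is +8 — the shift increases by 1 each position. Each letter shifts forward by (position + 5), i.e. 5, 6, 7, … — the shift grows by one for each successive letter.
Undoing it on hubxuo: h−5=c, u−6=o, b−7=u, x−8=p, u−9=l, o−10=e.

couple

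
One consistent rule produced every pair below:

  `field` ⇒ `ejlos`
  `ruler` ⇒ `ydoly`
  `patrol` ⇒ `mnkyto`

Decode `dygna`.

urban

f(5)→e(4) and i(8)→j(9) fit y≡19x+13 (mod 26); the inverse of 19 mod 26 is 11. Each letter's alphabet position (a=0..z=25) is mapped through 19·x+13 mod 26 — an affine cipher.
Reversing it on dygna: d(3)→11·(3−13)≡20=u; y(24)→11·(24−13)≡17=r; g(6)→11·(6−13)≡1=b; n(13)→11·(13−13)≡0=a; a(0)→11·(0−13)≡13=n (all mod 26).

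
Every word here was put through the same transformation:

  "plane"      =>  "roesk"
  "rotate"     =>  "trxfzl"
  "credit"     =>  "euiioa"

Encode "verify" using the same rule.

xhvnlf

Each letter shifts forward by (position + 2), i.e. 2, 3, 4, … — the shift grows by one for each successive letter.
Applying it to verify: v+2=x, e+3=h, r+4=v, i+5=n, f+6=l, y+7=f.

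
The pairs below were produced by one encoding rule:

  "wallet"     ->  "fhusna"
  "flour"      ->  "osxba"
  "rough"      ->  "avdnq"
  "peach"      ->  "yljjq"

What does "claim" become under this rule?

Shifts by position in wallet: pos 0: w→f (+9), pos 1: a→h (+7), pos 2: l→u (+9), pos 3: l→s (+7) — repeating every 2. The shifts repeat in a cycle of length 2: positions 0,1,… shift by +9, +7, then the pattern repeats.
Applying it to claim: c+9=l, l+7=s, a+9=j, i+7=p, m+9=v.

lsjpv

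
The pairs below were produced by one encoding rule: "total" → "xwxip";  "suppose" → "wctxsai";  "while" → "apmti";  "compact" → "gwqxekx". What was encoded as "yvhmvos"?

undergo

Shifts by position in total: pos 0: t→x (+4), pos 1: o→w (+8), pos 2: t→x (+4), pos 3: a→i (+8) — repeating every 2. A repeating key of period 2 is used — shifts +4, +8 over and over.
Reversing it on yvhmvos: y−4=u, v−8=n, h−4=d, m−8=e, v−4=r, o−8=g, s−4=o.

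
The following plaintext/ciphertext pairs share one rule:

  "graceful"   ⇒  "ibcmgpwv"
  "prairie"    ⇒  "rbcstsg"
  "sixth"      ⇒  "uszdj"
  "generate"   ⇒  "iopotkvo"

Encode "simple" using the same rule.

A repeating key of period 2 is used — shifts +2, +10 over and over.
Applying it to simple: s+2=u, i+10=s, m+2=o, p+10=z, l+2=n, e+10=o.

usozno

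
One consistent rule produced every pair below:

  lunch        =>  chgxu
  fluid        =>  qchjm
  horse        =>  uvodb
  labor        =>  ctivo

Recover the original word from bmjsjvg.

Each letter's alphabet position (a=0..z=25) is mapped through 15·x+19 mod 26 — an affine cipher.
Decoding bmjsjvg: b(1)→7·(1−19)≡4=e; m(12)→7·(12−19)≡3=d; j(9)→7·(9−19)≡8=i; s(18)→7·(18−19)≡19=t; j(9)→7·(9−19)≡8=i; v(21)→7·(21−19)≡14=o; g(6)→7·(6−19)≡13=n (all mod 26).

edition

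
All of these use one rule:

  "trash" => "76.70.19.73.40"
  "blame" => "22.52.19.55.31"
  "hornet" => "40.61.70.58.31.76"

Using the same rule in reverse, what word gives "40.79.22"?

With a=1..z=26, the number is 3·pos + 16.
Decoding 40.79.22: 40→(40−16)÷3=8=h, 79→(79−16)÷3=21=u, 22→(22−16)÷3=2=b.

hub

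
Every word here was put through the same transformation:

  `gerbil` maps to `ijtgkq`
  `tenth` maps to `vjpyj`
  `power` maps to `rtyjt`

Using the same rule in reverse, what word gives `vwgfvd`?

treaty

Shifts by position in gerbil: pos 0: g→i (+2), pos 1: e→j (+5), pos 2: r→t (+2), pos 3: b→g (+5) — repeating every 2. The shifts repeat in a cycle of length 2: positions 0,1,… shift by +2, +5, then the pattern repeats.
Reversing it on vwgfvd: v−2=t, w−5=r, g−2=e, f−5=a, v−2=t, d−5=y.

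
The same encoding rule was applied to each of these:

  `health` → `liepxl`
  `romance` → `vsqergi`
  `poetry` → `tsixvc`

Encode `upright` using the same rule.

Compare letters: h→l is +4, e→i is +4, a→e is +4 — a constant shift. Every letter moves 4 places later in the alphabet, wrapping around z→a.
On upright: u+4=y, p+4=t, r+4=v, i+4=m, g+4=k, h+4=l, t+4=x.

ytvmklx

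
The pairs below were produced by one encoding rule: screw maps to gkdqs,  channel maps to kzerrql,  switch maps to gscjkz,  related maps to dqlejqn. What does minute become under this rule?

ocrmjq

s(18)→g(6) and c(2)→k(10) fit y≡3x+4 (mod 26); the inverse of 3 mod 26 is 9. This is an affine cipher: with a=0,…,z=25, each position x becomes (3x+4) mod 26.
On minute: m(12)→3·12+4≡14=o; i(8)→3·8+4≡2=c; n(13)→3·13+4≡17=r; u(20)→3·20+4≡12=m; t(19)→3·19+4≡9=j; e(4)→3·4+4≡16=q (all mod 26).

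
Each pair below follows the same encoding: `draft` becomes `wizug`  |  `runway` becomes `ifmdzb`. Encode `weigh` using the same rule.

Each pair mirrors across the alphabet (d↔w, r↔i, a↔z): positions sum to 25. Each letter is replaced by its mirror in the alphabet: a↔z, b↔y, c↔x, and so on (the Atbash cipher).
On weigh: w↔d, e↔v, i↔r, g↔t, h↔s.

dvrts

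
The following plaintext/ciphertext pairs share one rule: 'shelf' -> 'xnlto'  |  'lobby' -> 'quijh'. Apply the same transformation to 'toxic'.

In shelf: s→x is +5, h→n is +6, e→l is +7, l→t is +8 — the shift increases by 1 each position. Letter i (0-indexed) is shifted by i+5, so successive shifts are 5, 6, 7, ….
On toxic: t+5=y, o+6=u, x+7=e, i+8=q, c+9=l.

yueql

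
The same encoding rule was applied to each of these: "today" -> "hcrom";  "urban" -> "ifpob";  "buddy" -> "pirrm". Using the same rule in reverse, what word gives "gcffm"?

sorry

Every letter moves 14 places later in the alphabet, wrapping around z→a.
Reversing it on gcffm: g−14=s, c−14=o, f−14=r, f−14=r, m−14=y.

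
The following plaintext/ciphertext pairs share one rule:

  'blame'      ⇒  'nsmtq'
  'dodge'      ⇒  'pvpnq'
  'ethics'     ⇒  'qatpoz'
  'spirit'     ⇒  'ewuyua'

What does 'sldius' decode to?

gerbil

Shifts by position in blame: pos 0: b→n (+12), pos 1: l→s (+7), pos 2: a→m (+12), pos 3: m→t (+7) — repeating every 2. It's a Vigenère-style cipher with numeric key [12,7]: position i shifts by key[i mod 2].
Reversing it on sldius: s−12=g, l−7=e, d−12=r, i−7=b, u−12=i, s−7=l.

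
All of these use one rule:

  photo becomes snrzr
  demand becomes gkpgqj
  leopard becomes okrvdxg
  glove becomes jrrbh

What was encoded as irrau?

A repeating key of period 2 is used — shifts +3, +6 over and over.
Undoing it on irrau: i−3=f, r−6=l, r−3=o, a−6=u, u−3=r.

flour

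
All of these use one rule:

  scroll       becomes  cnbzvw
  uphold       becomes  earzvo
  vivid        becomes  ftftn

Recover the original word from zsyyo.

The shifts repeat in a cycle of length 2: positions 0,1,… shift by +10, +11, then the pattern repeats.
Undoing it on zsyyo: z−10=p, s−11=h, y−10=o, y−11=n, o−10=e.

phone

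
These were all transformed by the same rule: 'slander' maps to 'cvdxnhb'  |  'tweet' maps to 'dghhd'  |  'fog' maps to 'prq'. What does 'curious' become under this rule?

mxblrxc

The shift depends on letter class: consonant s→c is +10, but vowel a→d is +3. Vowels shift forward by 3 and consonants shift forward by 10.
For curious: c(cons)+10=m, u(vowel)+3=x, r(cons)+10=b, i(vowel)+3=l, o(vowel)+3=r, u(vowel)+3=x, s(cons)+10=c.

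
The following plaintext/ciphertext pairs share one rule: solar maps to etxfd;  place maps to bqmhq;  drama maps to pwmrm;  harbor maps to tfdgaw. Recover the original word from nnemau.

Shifts by position in solar: pos 0: s→e (+12), pos 1: o→t (+5), pos 2: l→x (+12), pos 3: a→f (+5) — repeating every 2. It's a Vigenère-style cipher with numeric key [12,5]: position i shifts by key[i mod 2].
Undoing it on nnemau: n−12=b, n−5=i, e−12=s, m−5=h, a−12=o, u−5=p.

bishop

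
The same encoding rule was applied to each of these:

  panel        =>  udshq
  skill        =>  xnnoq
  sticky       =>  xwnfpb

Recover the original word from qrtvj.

loose

Shifts by position in panel: pos 0: p→u (+5), pos 1: a→d (+3), pos 2: n→s (+5), pos 3: e→h (+3) — repeating every 2. It's a Vigenère-style cipher with numeric key [5,3]: position i shifts by key[i mod 2].
Undoing it on qrtvj: q−5=l, r−3=o, t−5=o, v−3=s, j−5=e.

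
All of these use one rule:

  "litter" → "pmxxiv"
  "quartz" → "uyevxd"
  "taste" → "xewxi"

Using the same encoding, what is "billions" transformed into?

fmppmsrw

Compare letters: l→p is +4, i→m is +4, t→x is +4 — a constant shift. It's a constant shift of +4 (ROT4).
For billions: b+4=f, i+4=m, l+4=p, l+4=p, i+4=m, o+4=s, n+4=r, s+4=w.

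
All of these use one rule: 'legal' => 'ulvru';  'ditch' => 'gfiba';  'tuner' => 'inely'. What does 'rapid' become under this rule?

yrofg

l(11)→u(20) and e(4)→l(11) fit y≡5x+17 (mod 26); the inverse of 5 mod 26 is 21. Treating letters as 0–25, the rule is x ↦ 5x + 17 (mod 26).
Applying it to rapid: r(17)→5·17+17≡24=y; a(0)→5·0+17≡17=r; p(15)→5·15+17≡14=o; i(8)→5·8+17≡5=f; d(3)→5·3+17≡6=g (all mod 26).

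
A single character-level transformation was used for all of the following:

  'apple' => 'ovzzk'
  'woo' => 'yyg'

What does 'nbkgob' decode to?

The output letters match the input read backwards, each shifted +10: apple reversed is elppa. Read the word backwards and shift each letter +10.
Reversing it on nbkgob: shift back: n−10=d, b−10=r, k−10=a, g−10=w, o−10=e, b−10=r → drawer; then reverse → reward.

reward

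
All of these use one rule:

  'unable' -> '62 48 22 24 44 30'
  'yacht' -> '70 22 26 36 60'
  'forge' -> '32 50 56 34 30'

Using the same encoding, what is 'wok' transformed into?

The formula is n = 2×(alphabet index, a=1) + 20.
For wok: w=23→66, o=15→50, k=11→42.

66 50 42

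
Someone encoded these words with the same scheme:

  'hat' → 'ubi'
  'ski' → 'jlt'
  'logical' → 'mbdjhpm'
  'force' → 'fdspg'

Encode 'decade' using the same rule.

The output letters match the input read backwards, each shifted +1: hat reversed is tah. Two steps: reverse the string, then apply a Caesar shift of +1.
On decade: reverse → edaced; then shift: e+1=f, d+1=e, a+1=b, c+1=d, e+1=f, d+1=e.

febdfe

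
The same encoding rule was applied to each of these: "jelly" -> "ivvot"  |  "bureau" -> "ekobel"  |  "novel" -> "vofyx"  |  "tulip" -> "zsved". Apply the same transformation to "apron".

xybzk

Read the word backwards and shift each letter +10.
Applying it to apron: reverse → norpa; then shift: n+10=x, o+10=y, r+10=b, p+10=z, a+10=k.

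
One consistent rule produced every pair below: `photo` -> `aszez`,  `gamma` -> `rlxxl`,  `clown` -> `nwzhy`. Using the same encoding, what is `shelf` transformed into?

dspwq

This is a Caesar cipher with shift 11.
Applying it to shelf: s+11=d, h+11=s, e+11=p, l+11=w, f+11=q.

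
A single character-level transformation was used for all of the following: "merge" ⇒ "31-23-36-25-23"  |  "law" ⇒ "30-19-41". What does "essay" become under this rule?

Each letter is replaced by its alphabet position (a=1..z=26) + 18.
For essay: e=5→23, s=19→37, s=19→37, a=1→19, y=25→43.

23-37-37-19-43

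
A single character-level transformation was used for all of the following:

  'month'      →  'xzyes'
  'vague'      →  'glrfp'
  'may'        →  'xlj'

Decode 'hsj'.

why

Compare letters: m→x is +11, o→z is +11, n→y is +11 — a constant shift. Every letter moves 11 places later in the alphabet, wrapping around z→a.
Decoding hsj: h−11=w, s−11=h, j−11=y.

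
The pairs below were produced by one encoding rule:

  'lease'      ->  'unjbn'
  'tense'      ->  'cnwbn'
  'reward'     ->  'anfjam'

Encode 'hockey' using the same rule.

Compare letters: l→u is +9, e→n is +9, a→j is +9 — a constant shift. This is a Caesar cipher with shift 9.
On hockey: h+9=q, o+9=x, c+9=l, k+9=t, e+9=n, y+9=h.

qxltnh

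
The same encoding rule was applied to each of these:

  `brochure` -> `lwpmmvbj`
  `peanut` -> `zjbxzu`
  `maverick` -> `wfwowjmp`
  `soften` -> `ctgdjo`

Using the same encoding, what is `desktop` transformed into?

Shifts by position in brochure: pos 0: b→l (+10), pos 1: r→w (+5), pos 2: o→p (+1), pos 3: c→m (+10), pos 4: h→m (+5), pos 5: u→v (+1) — repeating every 3. It's a Vigenère-style cipher with numeric key [10,5,1]: position i shifts by key[i mod 3].
For desktop: d+10=n, e+5=j, s+1=t, k+10=u, t+5=y, o+1=p, p+10=z.

njtuypz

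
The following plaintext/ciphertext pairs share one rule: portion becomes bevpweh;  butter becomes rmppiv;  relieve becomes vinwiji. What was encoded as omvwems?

curious

p(15)→b(1) and o(14)→e(4) fit y≡23x+20 (mod 26); the inverse of 23 mod 26 is 17. Each letter's alphabet position (a=0..z=25) is mapped through 23·x+20 mod 26 — an affine cipher.
Reversing it on omvwems: o(14)→17·(14−20)≡2=c; m(12)→17·(12−20)≡20=u; v(21)→17·(21−20)≡17=r; w(22)→17·(22−20)≡8=i; e(4)→17·(4−20)≡14=o; m(12)→17·(12−20)≡20=u; s(18)→17·(18−20)≡18=s (all mod 26).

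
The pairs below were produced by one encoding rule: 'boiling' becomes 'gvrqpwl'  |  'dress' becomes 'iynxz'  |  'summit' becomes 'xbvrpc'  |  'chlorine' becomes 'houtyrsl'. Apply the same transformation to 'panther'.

uhwyonw

Shifts by position in boiling: pos 0: b→g (+5), pos 1: o→v (+7), pos 2: i→r (+9), pos 3: l→q (+5), pos 4: i→p (+7), pos 5: n→w (+9) — repeating every 3. It's a Vigenère-style cipher with numeric key [5,7,9]: position i shifts by key[i mod 3].
Applying it to panther: p+5=u, a+7=h, n+9=w, t+5=y, h+7=o, e+9=n, r+5=w.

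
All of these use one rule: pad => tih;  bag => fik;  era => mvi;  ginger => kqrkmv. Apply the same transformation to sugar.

wckiv

The shift depends on letter class: consonant p→t is +4, but vowel a→i is +8. The rule splits by letter class: vowels +8, consonants +4.
Applying it to sugar: s(cons)+4=w, u(vowel)+8=c, g(cons)+4=k, a(vowel)+8=i, r(cons)+4=v.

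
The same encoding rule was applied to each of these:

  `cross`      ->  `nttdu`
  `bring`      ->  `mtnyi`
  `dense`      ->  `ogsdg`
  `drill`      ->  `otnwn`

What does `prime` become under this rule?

atnxg

Shifts by position in cross: pos 0: c→n (+11), pos 1: r→t (+2), pos 2: o→t (+5), pos 3: s→d (+11), pos 4: s→u (+2) — repeating every 3. A repeating key of period 3 is used — shifts +11, +2, +5 over and over.
Applying it to prime: p+11=a, r+2=t, i+5=n, m+11=x, e+2=g.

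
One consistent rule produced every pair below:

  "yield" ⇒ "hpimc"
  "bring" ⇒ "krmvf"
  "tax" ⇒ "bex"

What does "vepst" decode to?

The output letters match the input read backwards, each shifted +4: yield reversed is dleiy. Read the word backwards and shift each letter +4.
Undoing it on vepst: shift back: v−4=r, e−4=a, p−4=l, s−4=o, t−4=p → ralop; then reverse → polar.

polar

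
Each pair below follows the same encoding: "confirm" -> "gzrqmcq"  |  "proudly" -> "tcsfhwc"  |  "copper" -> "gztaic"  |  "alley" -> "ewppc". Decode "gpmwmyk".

The shifts repeat in a cycle of length 2: positions 0,1,… shift by +4, +11, then the pattern repeats.
Undoing it on gpmwmyk: g−4=c, p−11=e, m−4=i, w−11=l, m−4=i, y−11=n, k−4=g.

ceiling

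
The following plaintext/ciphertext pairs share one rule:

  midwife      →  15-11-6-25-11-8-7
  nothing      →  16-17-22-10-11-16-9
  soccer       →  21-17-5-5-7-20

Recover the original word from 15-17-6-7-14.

m is letter #13 and maps to 15: an offset of 2. Letters become their 1-based position plus 2 (so a→3, b→4, …).
Decoding 15-17-6-7-14: 15→(15−2)÷1=13=m, 17→(17−2)÷1=15=o, 6→(6−2)÷1=4=d, 7→(7−2)÷1=5=e, 14→(14−2)÷1=12=l.

model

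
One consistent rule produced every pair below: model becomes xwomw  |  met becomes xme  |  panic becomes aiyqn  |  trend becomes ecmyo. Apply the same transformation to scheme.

The shift depends on letter class: consonant m→x is +11, but vowel o→w is +8. Vowels shift forward by 8 and consonants shift forward by 11.
Applying it to scheme: s(cons)+11=d, c(cons)+11=n, h(cons)+11=s, e(vowel)+8=m, m(cons)+11=x, e(vowel)+8=m.

dnsmxm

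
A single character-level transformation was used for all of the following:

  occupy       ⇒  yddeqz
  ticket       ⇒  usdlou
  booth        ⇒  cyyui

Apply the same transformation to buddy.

ceeez

The rule splits by letter class: vowels +10, consonants +1.
For buddy: b(cons)+1=c, u(vowel)+10=e, d(cons)+1=e, d(cons)+1=e, y(cons)+1=z.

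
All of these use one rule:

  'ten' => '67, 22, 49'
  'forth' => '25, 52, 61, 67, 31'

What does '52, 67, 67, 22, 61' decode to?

t(#20)→67 and e(#5)→22: differences scale by 3, so n = 3·pos + 7. The formula is n = 3×(alphabet index, a=1) + 7.
Reversing it on 52, 67, 67, 22, 61: 52→(52−7)÷3=15=o, 67→(67−7)÷3=20=t, 67→(67−7)÷3=20=t, 22→(22−7)÷3=5=e, 61→(61−7)÷3=18=r.

otter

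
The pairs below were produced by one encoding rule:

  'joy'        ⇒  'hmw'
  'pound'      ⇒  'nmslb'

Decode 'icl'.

Compare letters: j→h is +24, o→m is +24, y→w is +24 — a constant shift. This is a Caesar cipher with shift 24.
Decoding icl: i−24=k, c−24=e, l−24=n.

ken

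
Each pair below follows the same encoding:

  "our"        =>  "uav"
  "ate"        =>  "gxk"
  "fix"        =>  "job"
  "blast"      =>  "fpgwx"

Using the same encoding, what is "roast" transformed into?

vugwx

The shift depends on letter class: consonant r→v is +4, but vowel o→u is +6. Vowels shift forward by 6 and consonants shift forward by 4.
For roast: r(cons)+4=v, o(vowel)+6=u, a(vowel)+6=g, s(cons)+4=w, t(cons)+4=x.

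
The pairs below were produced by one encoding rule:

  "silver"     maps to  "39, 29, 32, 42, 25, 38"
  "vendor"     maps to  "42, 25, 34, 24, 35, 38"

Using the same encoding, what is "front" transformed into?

26, 38, 35, 34, 40

s is letter #19 and maps to 39: an offset of 20. Each letter is replaced by its alphabet position (a=1..z=26) + 20.
On front: f=6→26, r=18→38, o=15→35, n=14→34, t=20→40.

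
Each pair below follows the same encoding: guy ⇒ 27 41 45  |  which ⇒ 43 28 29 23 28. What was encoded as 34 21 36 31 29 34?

napkin

g is letter #7 and maps to 27: an offset of 20. Each letter is replaced by its alphabet position (a=1..z=26) + 20.
Undoing it on 34 21 36 31 29 34: 34→(34−20)÷1=14=n, 21→(21−20)÷1=1=a, 36→(36−20)÷1=16=p, 31→(31−20)÷1=11=k, 29→(29−20)÷1=9=i, 34→(34−20)÷1=14=n.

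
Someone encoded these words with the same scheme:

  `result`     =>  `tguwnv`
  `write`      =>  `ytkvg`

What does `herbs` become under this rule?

Each letter is shifted forward by 2 in the alphabet (a Caesar shift of +2).
Applying it to herbs: h+2=j, e+2=g, r+2=t, b+2=d, s+2=u.

jgtdu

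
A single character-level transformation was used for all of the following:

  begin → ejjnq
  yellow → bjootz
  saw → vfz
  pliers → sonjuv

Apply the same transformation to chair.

fkfnu

The shift depends on letter class: consonant b→e is +3, but vowel e→j is +5. Vowels shift forward by 5 and consonants shift forward by 3.
For chair: c(cons)+3=f, h(cons)+3=k, a(vowel)+5=f, i(vowel)+5=n, r(cons)+3=u.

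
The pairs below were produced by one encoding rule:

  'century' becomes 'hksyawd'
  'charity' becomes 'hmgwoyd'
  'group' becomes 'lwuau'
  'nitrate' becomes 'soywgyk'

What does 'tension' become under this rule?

yksxous

Two shifts are in play — +6 for a/e/i/o/u, +5 for every other letter.
For tension: t(cons)+5=y, e(vowel)+6=k, n(cons)+5=s, s(cons)+5=x, i(vowel)+6=o, o(vowel)+6=u, n(cons)+5=s.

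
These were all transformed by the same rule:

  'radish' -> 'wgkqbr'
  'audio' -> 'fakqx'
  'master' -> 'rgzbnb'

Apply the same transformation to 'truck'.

In radish: r→w is +5, a→g is +6, d→k is +7, i→q is +8 — the shift increases by 1 each position. The shift increases by 1 at each position, starting from +5: 5, 6, 7, ….
Applying it to truck: t+5=y, r+6=x, u+7=b, c+8=k, k+9=t.

yxbkt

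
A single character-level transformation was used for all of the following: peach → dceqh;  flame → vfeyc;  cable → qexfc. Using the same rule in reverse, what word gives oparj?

p(15)→d(3) and e(4)→c(2) fit y≡19x+4 (mod 26); the inverse of 19 mod 26 is 11. This is an affine cipher: with a=0,…,z=25, each position x becomes (19x+4) mod 26.
Reversing it on oparj: o(14)→11·(14−4)≡6=g; p(15)→11·(15−4)≡17=r; a(0)→11·(0−4)≡8=i; r(17)→11·(17−4)≡13=n; j(9)→11·(9−4)≡3=d (all mod 26).

grind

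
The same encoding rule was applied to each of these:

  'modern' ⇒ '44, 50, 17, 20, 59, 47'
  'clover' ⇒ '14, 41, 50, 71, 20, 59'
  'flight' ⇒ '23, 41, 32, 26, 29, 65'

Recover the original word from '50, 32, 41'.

m(#13)→44 and o(#15)→50: differences scale by 3, so n = 3·pos + 5. With a=1..z=26, the number is 3·pos + 5.
Decoding 50, 32, 41: 50→(50−5)÷3=15=o, 32→(32−5)÷3=9=i, 41→(41−5)÷3=12=l.

oil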